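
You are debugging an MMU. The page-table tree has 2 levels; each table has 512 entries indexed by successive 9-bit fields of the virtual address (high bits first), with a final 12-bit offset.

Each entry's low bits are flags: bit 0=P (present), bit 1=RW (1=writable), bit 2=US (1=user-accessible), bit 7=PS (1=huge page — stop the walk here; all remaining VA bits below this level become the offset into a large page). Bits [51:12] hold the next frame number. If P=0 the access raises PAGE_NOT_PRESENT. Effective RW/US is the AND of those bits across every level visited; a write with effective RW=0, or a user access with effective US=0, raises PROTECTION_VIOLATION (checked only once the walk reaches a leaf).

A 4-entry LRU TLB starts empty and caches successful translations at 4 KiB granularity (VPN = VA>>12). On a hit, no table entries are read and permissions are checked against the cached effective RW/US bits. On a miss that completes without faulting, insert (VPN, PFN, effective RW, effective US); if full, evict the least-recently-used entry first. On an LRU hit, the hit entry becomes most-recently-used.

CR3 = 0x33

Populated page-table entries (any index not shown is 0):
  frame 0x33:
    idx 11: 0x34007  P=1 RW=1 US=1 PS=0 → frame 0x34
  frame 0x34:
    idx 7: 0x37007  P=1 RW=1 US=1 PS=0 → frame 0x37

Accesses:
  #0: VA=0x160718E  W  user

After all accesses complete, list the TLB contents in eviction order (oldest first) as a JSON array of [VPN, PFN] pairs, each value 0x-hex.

Per-access translation:
#0 VA=0x160718E (w,user):
  [0] read 0x33 idx=11: raw=0x34007 flags P=1 W=1 U=1 S=0
  [1] read 0x34 idx=7: raw=0x37007 flags P=1 W=1 U=1 S=0
  ⇒ phys 0x3718E  [2 reads]

TLB: [["0x1607", "0x37"]]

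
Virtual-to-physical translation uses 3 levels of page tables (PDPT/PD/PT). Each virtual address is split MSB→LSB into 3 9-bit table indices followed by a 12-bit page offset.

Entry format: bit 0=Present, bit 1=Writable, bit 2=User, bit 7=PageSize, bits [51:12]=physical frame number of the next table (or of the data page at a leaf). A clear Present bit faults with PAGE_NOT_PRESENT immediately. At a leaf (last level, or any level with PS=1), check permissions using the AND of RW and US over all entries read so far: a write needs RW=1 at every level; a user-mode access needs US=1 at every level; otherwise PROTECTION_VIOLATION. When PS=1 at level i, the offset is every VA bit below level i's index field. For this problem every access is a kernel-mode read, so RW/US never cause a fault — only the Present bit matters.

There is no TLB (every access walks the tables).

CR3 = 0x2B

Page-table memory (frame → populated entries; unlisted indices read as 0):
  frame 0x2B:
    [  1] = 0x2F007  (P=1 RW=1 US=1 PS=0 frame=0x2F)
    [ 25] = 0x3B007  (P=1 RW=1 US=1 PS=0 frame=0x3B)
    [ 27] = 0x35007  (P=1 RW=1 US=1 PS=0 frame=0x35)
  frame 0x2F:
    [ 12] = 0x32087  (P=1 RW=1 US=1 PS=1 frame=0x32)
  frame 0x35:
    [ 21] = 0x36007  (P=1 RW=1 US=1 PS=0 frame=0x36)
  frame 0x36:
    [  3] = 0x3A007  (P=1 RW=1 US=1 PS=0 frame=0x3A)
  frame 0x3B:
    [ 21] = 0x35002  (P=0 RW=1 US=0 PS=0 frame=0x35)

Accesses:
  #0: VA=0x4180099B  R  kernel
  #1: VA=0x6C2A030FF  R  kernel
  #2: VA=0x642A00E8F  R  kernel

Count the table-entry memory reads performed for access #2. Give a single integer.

Walk each access:
#0 VA=0x4180099B (r,kernel):
  L0 @0x2B[1] → 0x2F007  P=1,RW=1,US=1,PS=0
  L1 @0x2F[12] → 0x32087  P=1,RW=1,US=1,PS=1
  → PA=0x3299B (huge @L1)  (2 entries read)
#1 VA=0x6C2A030FF (r,kernel):
  L0 @0x2B[27] → 0x35007  P=1,RW=1,US=1,PS=0
  L1 @0x35[21] → 0x36007  P=1,RW=1,US=1,PS=0
  L2 @0x36[3] → 0x3A007  P=1,RW=1,US=1,PS=0
  → PA=0x3A0FF  (3 entries read)
#2 VA=0x642A00E8F (r,kernel):
  L0 @0x2B[25] → 0x3B007  P=1,RW=1,US=1,PS=0
  L1 @0x3B[21] → 0x35002  P=0,RW=1,US=0,PS=0
  → PAGE_NOT_PRESENT  (2 entries read)

Entries read for #2: 2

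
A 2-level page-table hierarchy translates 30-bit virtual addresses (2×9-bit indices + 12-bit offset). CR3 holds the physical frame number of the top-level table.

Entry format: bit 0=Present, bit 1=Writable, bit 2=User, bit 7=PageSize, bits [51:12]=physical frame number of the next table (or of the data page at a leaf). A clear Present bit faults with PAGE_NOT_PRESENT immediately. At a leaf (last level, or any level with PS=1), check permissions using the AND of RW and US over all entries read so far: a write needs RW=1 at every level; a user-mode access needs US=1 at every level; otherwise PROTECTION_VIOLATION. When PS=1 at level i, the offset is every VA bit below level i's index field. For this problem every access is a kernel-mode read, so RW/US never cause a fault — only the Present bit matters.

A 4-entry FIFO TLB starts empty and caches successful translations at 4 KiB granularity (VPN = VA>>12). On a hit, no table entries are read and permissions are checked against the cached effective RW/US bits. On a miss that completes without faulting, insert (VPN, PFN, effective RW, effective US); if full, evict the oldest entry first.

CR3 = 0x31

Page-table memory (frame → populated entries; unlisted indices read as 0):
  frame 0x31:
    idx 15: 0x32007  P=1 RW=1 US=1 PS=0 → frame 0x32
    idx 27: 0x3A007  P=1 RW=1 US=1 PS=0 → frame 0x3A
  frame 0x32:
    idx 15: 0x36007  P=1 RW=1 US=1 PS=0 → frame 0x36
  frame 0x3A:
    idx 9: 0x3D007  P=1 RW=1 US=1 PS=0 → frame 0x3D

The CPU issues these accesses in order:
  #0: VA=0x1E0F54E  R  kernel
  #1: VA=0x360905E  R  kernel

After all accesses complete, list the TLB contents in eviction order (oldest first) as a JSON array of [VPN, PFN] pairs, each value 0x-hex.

Trace:
#0 VA=0x1E0F54E (r,kernel):
  lvl0: tbl 0x31, slot 15 ⇒ 0x32007 (P1/RW1/US1/PS0)
  lvl1: tbl 0x32, slot 15 ⇒ 0x36007 (P1/RW1/US1/PS0)
  ✓ 0x3654E  — 2 lookups
#1 VA=0x360905E (r,kernel):
  lvl0: tbl 0x31, slot 27 ⇒ 0x3A007 (P1/RW1/US1/PS0)
  lvl1: tbl 0x3A, slot 9 ⇒ 0x3D007 (P1/RW1/US1/PS0)
  ✓ 0x3D05E  — 2 lookups

TLB: [["0x1E0F", "0x36"], ["0x3609", "0x3D"]]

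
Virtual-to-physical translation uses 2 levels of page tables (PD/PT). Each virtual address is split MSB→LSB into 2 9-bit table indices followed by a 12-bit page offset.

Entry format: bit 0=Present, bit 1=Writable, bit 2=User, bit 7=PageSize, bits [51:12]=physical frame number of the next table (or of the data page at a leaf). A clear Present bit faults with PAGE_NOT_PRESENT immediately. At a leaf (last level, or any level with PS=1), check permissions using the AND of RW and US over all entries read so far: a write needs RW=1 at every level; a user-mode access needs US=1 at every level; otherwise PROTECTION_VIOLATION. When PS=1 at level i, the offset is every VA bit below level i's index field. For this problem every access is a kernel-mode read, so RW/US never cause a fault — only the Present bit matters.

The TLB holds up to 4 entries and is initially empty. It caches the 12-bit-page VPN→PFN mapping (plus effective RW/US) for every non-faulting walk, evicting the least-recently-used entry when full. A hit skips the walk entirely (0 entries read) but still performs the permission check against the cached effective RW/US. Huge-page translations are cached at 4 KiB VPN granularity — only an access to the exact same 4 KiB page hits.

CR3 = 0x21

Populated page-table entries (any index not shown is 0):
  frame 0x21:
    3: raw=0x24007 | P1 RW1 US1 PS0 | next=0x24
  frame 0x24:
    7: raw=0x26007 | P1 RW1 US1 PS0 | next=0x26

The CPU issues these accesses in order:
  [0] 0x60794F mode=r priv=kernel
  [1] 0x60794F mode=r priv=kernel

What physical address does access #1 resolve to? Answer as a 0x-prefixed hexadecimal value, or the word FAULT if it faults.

Trace:
#0 VA=0x60794F (r,kernel):
  L0 @0x21[3] → 0x24007  P=1,RW=1,US=1,PS=0
  L1 @0x24[7] → 0x26007  P=1,RW=1,US=1,PS=0
  ✓ 0x2694F  — 2 lookups
#1 VA=0x60794F (r,kernel):
  TLB hit vpn=0x607 → PA=0x2694F

Access #1 PA: 0x2694F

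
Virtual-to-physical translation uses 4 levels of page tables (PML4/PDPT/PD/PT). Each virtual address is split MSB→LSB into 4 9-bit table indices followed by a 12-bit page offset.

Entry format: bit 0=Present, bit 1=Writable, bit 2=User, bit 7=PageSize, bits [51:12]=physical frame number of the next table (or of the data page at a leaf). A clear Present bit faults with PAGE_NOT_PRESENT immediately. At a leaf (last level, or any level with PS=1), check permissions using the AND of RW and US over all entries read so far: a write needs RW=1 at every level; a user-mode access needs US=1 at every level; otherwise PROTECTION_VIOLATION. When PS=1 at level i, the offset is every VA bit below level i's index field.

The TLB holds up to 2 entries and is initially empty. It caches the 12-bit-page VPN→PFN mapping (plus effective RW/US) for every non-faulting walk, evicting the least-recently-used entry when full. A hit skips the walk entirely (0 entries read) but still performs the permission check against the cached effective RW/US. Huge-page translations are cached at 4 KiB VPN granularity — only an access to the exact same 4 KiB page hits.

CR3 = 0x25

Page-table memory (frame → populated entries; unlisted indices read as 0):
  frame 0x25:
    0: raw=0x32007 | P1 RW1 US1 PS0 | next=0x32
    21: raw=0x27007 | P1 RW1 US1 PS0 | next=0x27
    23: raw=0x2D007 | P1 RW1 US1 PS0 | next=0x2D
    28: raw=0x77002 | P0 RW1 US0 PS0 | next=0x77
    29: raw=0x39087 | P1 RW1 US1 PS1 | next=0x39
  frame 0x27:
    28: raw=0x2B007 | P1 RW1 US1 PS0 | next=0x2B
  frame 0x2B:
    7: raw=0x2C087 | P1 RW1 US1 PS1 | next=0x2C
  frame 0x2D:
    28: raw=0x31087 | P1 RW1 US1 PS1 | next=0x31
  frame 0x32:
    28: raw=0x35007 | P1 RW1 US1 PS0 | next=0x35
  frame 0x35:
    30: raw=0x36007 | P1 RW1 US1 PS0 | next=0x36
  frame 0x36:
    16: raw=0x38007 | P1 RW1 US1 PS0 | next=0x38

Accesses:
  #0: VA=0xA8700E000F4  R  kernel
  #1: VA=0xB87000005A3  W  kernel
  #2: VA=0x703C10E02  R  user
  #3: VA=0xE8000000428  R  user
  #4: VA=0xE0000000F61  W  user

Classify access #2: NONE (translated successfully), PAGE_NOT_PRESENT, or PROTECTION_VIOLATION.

Walk each access:
#0 VA=0xA8700E000F4 (r,kernel):
  lvl0: tbl 0x25, slot 21 ⇒ 0x27007 (P1/RW1/US1/PS0)
  lvl1: tbl 0x27, slot 28 ⇒ 0x2B007 (P1/RW1/US1/PS0)
  lvl2: tbl 0x2B, slot 7 ⇒ 0x2C087 (P1/RW1/US1/PS1)
  → PA=0x2C0F4 (huge @L2)  (3 entries read)
#1 VA=0xB87000005A3 (w,kernel):
  lvl0: tbl 0x25, slot 23 ⇒ 0x2D007 (P1/RW1/US1/PS0)
  lvl1: tbl 0x2D, slot 28 ⇒ 0x31087 (P1/RW1/US1/PS1)
  → PA=0x315A3 (huge @L1)  (2 entries read)
#2 VA=0x703C10E02 (r,user):
  lvl0: tbl 0x25, slot 0 ⇒ 0x32007 (P1/RW1/US1/PS0)
  lvl1: tbl 0x32, slot 28 ⇒ 0x35007 (P1/RW1/US1/PS0)
  lvl2: tbl 0x35, slot 30 ⇒ 0x36007 (P1/RW1/US1/PS0)
  lvl3: tbl 0x36, slot 16 ⇒ 0x38007 (P1/RW1/US1/PS0)
  → PA=0x38E02  (4 entries read)
#3 VA=0xE8000000428 (r,user):
  lvl0: tbl 0x25, slot 29 ⇒ 0x39087 (P1/RW1/US1/PS1)
  → PA=0x39428 (huge @L0)  (1 entries read)
#4 VA=0xE0000000F61 (w,user):
  lvl0: tbl 0x25, slot 28 ⇒ 0x77002 (P0/RW1/US0/PS0)
  ✗ PAGE_NOT_PRESENT  [1 reads]

Access #2 fault: NONE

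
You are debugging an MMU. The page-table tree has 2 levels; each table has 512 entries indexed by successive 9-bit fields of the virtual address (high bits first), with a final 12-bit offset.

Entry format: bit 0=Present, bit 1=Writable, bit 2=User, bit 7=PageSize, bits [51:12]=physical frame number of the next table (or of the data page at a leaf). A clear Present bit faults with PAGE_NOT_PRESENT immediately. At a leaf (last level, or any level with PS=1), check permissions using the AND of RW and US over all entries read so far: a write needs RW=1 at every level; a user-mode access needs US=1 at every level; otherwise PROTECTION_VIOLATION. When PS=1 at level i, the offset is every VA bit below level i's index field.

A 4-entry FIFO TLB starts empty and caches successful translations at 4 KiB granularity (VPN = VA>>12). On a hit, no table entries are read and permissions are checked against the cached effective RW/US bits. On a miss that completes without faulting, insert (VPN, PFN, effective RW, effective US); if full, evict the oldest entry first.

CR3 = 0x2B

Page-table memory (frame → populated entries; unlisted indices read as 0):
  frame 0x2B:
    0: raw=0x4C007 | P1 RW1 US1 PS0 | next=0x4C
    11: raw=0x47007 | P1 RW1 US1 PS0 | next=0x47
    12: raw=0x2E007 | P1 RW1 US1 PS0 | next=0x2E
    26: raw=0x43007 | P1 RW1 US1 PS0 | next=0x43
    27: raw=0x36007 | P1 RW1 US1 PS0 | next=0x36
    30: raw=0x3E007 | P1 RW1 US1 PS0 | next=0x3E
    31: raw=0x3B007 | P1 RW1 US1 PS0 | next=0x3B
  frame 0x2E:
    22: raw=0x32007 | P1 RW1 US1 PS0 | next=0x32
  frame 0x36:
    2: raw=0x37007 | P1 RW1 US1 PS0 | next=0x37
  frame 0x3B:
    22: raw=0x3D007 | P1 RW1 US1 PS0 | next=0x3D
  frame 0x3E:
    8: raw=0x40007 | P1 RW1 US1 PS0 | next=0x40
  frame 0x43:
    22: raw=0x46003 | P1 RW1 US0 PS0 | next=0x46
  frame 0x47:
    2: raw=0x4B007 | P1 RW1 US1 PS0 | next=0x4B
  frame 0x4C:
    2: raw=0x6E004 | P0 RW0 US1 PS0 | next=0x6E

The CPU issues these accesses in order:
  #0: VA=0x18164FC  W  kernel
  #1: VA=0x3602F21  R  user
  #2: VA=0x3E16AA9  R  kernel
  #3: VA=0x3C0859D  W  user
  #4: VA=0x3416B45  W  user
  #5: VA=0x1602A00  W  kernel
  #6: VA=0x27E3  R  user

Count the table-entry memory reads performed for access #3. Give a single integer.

Walk each access:
#0 VA=0x18164FC (w,kernel):
  L0: frame=0x2B idx=12 entry=0x2E007 [P=1 RW=1 US=1 PS=0]
  L1: frame=0x2E idx=22 entry=0x32007 [P=1 RW=1 US=1 PS=0]
  → PA=0x324FC  (2 entries read)
#1 VA=0x3602F21 (r,user):
  L0: frame=0x2B idx=27 entry=0x36007 [P=1 RW=1 US=1 PS=0]
  L1: frame=0x36 idx=2 entry=0x37007 [P=1 RW=1 US=1 PS=0]
  → PA=0x37F21  (2 entries read)
#2 VA=0x3E16AA9 (r,kernel):
  L0: frame=0x2B idx=31 entry=0x3B007 [P=1 RW=1 US=1 PS=0]
  L1: frame=0x3B idx=22 entry=0x3D007 [P=1 RW=1 US=1 PS=0]
  → PA=0x3DAA9  (2 entries read)
#3 VA=0x3C0859D (w,user):
  L0: frame=0x2B idx=30 entry=0x3E007 [P=1 RW=1 US=1 PS=0]
  L1: frame=0x3E idx=8 entry=0x40007 [P=1 RW=1 US=1 PS=0]
  → PA=0x4059D  (2 entries read)
#4 VA=0x3416B45 (w,user):
  L0: frame=0x2B idx=26 entry=0x43007 [P=1 RW=1 US=1 PS=0]
  L1: frame=0x43 idx=22 entry=0x46003 [P=1 RW=1 US=0 PS=0]
  ✗ PROTECTION_VIOLATION  [2 reads]
#5 VA=0x1602A00 (w,kernel):
  L0: frame=0x2B idx=11 entry=0x47007 [P=1 RW=1 US=1 PS=0]
  L1: frame=0x47 idx=2 entry=0x4B007 [P=1 RW=1 US=1 PS=0]
  → PA=0x4BA00  (2 entries read)
#6 VA=0x27E3 (r,user):
  L0: frame=0x2B idx=0 entry=0x4C007 [P=1 RW=1 US=1 PS=0]
  L1: frame=0x4C idx=2 entry=0x6E004 [P=0 RW=0 US=1 PS=0]
  ✗ PAGE_NOT_PRESENT  [2 reads]

Entries read for #3: 2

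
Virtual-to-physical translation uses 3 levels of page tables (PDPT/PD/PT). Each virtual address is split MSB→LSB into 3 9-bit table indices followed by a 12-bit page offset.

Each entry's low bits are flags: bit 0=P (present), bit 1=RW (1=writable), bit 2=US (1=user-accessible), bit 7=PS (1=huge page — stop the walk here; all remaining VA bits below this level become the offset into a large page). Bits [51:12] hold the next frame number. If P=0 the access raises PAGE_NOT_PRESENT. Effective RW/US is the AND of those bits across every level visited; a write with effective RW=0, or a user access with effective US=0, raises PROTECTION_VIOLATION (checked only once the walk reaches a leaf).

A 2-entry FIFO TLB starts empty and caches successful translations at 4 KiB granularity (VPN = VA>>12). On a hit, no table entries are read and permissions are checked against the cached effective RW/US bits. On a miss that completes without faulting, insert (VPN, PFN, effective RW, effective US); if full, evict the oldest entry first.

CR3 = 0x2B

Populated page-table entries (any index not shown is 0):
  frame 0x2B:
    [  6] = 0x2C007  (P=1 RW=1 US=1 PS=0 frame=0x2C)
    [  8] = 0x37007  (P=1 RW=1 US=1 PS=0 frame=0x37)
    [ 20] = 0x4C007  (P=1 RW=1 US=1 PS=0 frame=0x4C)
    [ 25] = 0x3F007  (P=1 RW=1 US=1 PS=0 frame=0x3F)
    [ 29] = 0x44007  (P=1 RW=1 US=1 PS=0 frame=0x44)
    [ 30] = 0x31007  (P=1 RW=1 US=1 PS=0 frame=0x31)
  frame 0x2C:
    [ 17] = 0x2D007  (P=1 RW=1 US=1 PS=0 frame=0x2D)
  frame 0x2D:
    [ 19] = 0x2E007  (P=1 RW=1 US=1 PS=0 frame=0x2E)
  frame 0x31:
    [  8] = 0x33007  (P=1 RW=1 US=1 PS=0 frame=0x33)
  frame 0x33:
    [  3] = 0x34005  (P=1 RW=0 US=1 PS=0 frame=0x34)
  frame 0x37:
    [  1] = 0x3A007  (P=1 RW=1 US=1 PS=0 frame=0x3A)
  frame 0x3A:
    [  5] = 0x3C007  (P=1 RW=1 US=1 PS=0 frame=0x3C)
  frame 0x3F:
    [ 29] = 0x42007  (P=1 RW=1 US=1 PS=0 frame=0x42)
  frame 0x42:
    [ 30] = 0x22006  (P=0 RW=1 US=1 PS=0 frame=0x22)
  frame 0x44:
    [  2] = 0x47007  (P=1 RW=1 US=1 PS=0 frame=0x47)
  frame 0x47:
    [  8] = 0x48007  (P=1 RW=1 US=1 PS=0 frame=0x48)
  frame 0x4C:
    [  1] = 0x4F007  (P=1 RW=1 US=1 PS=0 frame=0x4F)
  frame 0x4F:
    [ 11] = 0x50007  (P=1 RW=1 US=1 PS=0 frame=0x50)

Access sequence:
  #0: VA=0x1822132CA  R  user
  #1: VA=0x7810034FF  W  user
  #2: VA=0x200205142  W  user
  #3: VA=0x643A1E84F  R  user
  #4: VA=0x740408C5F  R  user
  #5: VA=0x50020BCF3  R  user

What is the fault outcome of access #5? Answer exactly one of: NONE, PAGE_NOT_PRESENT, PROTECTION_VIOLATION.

Per-access translation:
#0 VA=0x1822132CA (r,user):
  L0: frame=0x2B idx=6 entry=0x2C007 [P=1 RW=1 US=1 PS=0]
  L1: frame=0x2C idx=17 entry=0x2D007 [P=1 RW=1 US=1 PS=0]
  L2: frame=0x2D idx=19 entry=0x2E007 [P=1 RW=1 US=1 PS=0]
  ⇒ phys 0x2E2CA  [3 reads]
#1 VA=0x7810034FF (w,user):
  L0: frame=0x2B idx=30 entry=0x31007 [P=1 RW=1 US=1 PS=0]
  L1: frame=0x31 idx=8 entry=0x33007 [P=1 RW=1 US=1 PS=0]
  L2: frame=0x33 idx=3 entry=0x34005 [P=1 RW=0 US=1 PS=0]
  ⇒ fault: PROTECTION_VIOLATION  — 3 lookups
#2 VA=0x200205142 (w,user):
  L0: frame=0x2B idx=8 entry=0x37007 [P=1 RW=1 US=1 PS=0]
  L1: frame=0x37 idx=1 entry=0x3A007 [P=1 RW=1 US=1 PS=0]
  L2: frame=0x3A idx=5 entry=0x3C007 [P=1 RW=1 US=1 PS=0]
  ⇒ phys 0x3C142  [3 reads]
#3 VA=0x643A1E84F (r,user):
  L0: frame=0x2B idx=25 entry=0x3F007 [P=1 RW=1 US=1 PS=0]
  L1: frame=0x3F idx=29 entry=0x42007 [P=1 RW=1 US=1 PS=0]
  L2: frame=0x42 idx=30 entry=0x22006 [P=0 RW=1 US=1 PS=0]
  ⇒ fault: PAGE_NOT_PRESENT  — 3 lookups
#4 VA=0x740408C5F (r,user):
  L0: frame=0x2B idx=29 entry=0x44007 [P=1 RW=1 US=1 PS=0]
  L1: frame=0x44 idx=2 entry=0x47007 [P=1 RW=1 US=1 PS=0]
  L2: frame=0x47 idx=8 entry=0x48007 [P=1 RW=1 US=1 PS=0]
  ⇒ phys 0x48C5F  [3 reads]
#5 VA=0x50020BCF3 (r,user):
  L0: frame=0x2B idx=20 entry=0x4C007 [P=1 RW=1 US=1 PS=0]
  L1: frame=0x4C idx=1 entry=0x4F007 [P=1 RW=1 US=1 PS=0]
  L2: frame=0x4F idx=11 entry=0x50007 [P=1 RW=1 US=1 PS=0]
  ⇒ phys 0x50CF3  [3 reads]

Access #5 fault: NONE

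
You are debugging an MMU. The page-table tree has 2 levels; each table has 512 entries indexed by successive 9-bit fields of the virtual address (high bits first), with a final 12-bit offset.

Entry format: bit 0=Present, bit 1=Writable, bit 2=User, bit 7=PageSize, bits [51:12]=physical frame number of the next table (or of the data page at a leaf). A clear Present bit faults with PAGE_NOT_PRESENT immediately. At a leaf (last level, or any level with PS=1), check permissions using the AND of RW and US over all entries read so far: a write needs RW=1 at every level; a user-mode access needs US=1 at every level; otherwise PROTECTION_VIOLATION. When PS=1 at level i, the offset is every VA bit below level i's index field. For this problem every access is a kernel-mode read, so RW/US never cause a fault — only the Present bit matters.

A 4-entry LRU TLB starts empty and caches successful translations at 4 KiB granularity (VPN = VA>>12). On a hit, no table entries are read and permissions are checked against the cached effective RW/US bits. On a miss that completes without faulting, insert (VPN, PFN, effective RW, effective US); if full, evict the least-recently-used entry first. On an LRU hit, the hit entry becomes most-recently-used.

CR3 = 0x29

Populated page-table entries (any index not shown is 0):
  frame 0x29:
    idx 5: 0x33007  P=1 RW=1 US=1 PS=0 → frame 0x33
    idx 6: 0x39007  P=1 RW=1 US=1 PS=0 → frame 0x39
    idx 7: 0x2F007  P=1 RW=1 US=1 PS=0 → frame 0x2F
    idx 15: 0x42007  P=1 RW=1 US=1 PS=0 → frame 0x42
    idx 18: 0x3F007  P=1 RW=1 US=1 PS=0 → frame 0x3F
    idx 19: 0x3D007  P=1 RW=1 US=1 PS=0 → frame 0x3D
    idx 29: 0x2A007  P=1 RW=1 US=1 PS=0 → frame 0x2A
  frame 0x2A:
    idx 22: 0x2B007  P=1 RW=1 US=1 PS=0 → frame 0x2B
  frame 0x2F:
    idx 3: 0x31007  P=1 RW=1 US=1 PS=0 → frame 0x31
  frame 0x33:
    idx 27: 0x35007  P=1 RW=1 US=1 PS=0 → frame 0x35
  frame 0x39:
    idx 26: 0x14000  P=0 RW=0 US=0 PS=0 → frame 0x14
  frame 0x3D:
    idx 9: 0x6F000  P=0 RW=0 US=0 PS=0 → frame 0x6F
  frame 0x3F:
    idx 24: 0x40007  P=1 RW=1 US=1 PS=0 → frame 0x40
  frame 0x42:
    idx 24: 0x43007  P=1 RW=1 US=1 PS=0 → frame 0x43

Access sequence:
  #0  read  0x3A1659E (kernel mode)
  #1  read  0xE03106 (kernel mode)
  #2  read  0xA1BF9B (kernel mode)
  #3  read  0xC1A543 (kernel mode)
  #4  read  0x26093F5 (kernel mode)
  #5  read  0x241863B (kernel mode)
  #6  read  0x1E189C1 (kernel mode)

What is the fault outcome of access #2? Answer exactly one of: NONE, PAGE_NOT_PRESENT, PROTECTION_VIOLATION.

Per-access translation:
#0 VA=0x3A1659E (r,kernel):
  L0: frame=0x29 idx=29 entry=0x2A007 [P=1 RW=1 US=1 PS=0]
  L1: frame=0x2A idx=22 entry=0x2B007 [P=1 RW=1 US=1 PS=0]
  ✓ 0x2B59E  — 2 lookups
#1 VA=0xE03106 (r,kernel):
  L0: frame=0x29 idx=7 entry=0x2F007 [P=1 RW=1 US=1 PS=0]
  L1: frame=0x2F idx=3 entry=0x31007 [P=1 RW=1 US=1 PS=0]
  ✓ 0x31106  — 2 lookups
#2 VA=0xA1BF9B (r,kernel):
  L0: frame=0x29 idx=5 entry=0x33007 [P=1 RW=1 US=1 PS=0]
  L1: frame=0x33 idx=27 entry=0x35007 [P=1 RW=1 US=1 PS=0]
  ✓ 0x35F9B  — 2 lookups
#3 VA=0xC1A543 (r,kernel):
  L0: frame=0x29 idx=6 entry=0x39007 [P=1 RW=1 US=1 PS=0]
  L1: frame=0x39 idx=26 entry=0x14000 [P=0 RW=0 US=0 PS=0]
  ✗ PAGE_NOT_PRESENT  [2 reads]
#4 VA=0x26093F5 (r,kernel):
  L0: frame=0x29 idx=19 entry=0x3D007 [P=1 RW=1 US=1 PS=0]
  L1: frame=0x3D idx=9 entry=0x6F000 [P=0 RW=0 US=0 PS=0]
  ✗ PAGE_NOT_PRESENT  [2 reads]
#5 VA=0x241863B (r,kernel):
  L0: frame=0x29 idx=18 entry=0x3F007 [P=1 RW=1 US=1 PS=0]
  L1: frame=0x3F idx=24 entry=0x40007 [P=1 RW=1 US=1 PS=0]
  ✓ 0x4063B  — 2 lookups
#6 VA=0x1E189C1 (r,kernel):
  L0: frame=0x29 idx=15 entry=0x42007 [P=1 RW=1 US=1 PS=0]
  L1: frame=0x42 idx=24 entry=0x43007 [P=1 RW=1 US=1 PS=0]
  ✓ 0x439C1  — 2 lookups

Access #2 fault: NONE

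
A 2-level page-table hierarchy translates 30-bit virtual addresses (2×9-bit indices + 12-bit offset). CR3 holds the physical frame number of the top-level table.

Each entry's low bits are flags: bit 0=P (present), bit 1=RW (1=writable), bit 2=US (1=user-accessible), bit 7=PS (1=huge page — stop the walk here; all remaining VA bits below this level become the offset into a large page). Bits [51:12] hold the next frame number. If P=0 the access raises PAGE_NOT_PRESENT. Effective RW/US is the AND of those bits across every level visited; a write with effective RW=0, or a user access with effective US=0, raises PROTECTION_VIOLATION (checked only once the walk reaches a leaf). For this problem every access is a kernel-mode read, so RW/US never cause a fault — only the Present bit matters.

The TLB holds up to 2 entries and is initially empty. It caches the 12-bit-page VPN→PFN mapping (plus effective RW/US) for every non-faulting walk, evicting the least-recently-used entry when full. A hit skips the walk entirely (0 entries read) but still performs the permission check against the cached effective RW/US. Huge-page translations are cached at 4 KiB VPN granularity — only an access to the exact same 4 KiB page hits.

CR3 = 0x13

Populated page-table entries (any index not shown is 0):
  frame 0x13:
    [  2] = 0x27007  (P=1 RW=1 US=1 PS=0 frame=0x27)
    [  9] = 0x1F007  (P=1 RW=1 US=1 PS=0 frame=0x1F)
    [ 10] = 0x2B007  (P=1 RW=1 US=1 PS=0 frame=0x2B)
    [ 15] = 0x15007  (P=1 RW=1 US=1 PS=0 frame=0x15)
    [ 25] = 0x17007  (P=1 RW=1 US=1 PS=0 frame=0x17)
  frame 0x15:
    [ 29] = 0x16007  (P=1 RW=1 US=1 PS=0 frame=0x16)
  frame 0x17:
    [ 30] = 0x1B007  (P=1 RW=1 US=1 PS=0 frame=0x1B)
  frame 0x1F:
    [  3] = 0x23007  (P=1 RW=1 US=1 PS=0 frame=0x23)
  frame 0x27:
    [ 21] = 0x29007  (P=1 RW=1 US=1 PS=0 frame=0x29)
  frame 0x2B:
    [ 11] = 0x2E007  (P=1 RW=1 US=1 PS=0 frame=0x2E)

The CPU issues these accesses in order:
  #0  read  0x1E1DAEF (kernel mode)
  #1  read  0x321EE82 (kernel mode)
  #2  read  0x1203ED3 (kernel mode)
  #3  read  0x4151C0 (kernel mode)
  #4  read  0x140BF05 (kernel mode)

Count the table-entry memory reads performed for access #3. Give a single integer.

Walk each access:
#0 VA=0x1E1DAEF (r,kernel):
  L0: frame=0x13 idx=15 entry=0x15007 [P=1 RW=1 US=1 PS=0]
  L1: frame=0x15 idx=29 entry=0x16007 [P=1 RW=1 US=1 PS=0]
  ✓ 0x16AEF  — 2 lookups
#1 VA=0x321EE82 (r,kernel):
  L0: frame=0x13 idx=25 entry=0x17007 [P=1 RW=1 US=1 PS=0]
  L1: frame=0x17 idx=30 entry=0x1B007 [P=1 RW=1 US=1 PS=0]
  ✓ 0x1BE82  — 2 lookups
#2 VA=0x1203ED3 (r,kernel):
  L0: frame=0x13 idx=9 entry=0x1F007 [P=1 RW=1 US=1 PS=0]
  L1: frame=0x1F idx=3 entry=0x23007 [P=1 RW=1 US=1 PS=0]
  ✓ 0x23ED3  — 2 lookups
#3 VA=0x4151C0 (r,kernel):
  L0: frame=0x13 idx=2 entry=0x27007 [P=1 RW=1 US=1 PS=0]
  L1: frame=0x27 idx=21 entry=0x29007 [P=1 RW=1 US=1 PS=0]
  ✓ 0x291C0  — 2 lookups
#4 VA=0x140BF05 (r,kernel):
  L0: frame=0x13 idx=10 entry=0x2B007 [P=1 RW=1 US=1 PS=0]
  L1: frame=0x2B idx=11 entry=0x2E007 [P=1 RW=1 US=1 PS=0]
  ✓ 0x2EF05  — 2 lookups

Entries read for #3: 2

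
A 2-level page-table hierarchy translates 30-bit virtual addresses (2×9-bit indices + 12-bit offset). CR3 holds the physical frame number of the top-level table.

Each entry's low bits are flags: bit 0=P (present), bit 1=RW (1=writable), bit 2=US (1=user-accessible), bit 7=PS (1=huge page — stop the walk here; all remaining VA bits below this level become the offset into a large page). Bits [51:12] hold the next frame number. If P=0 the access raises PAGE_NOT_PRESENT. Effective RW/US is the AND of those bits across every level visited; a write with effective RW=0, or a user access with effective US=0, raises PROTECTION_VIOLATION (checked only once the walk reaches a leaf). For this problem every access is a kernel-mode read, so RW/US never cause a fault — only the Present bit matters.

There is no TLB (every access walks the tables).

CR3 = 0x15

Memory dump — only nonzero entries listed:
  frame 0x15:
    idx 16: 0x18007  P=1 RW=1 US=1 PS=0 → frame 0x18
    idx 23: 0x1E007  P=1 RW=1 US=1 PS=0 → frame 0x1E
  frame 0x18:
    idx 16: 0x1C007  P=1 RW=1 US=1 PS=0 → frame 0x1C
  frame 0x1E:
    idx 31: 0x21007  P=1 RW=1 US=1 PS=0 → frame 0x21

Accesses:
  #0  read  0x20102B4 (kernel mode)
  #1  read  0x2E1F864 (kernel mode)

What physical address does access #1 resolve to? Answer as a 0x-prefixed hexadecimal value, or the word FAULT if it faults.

Trace:
#0 VA=0x20102B4 (r,kernel):
  [0] read 0x15 idx=16: raw=0x18007 flags P=1 W=1 U=1 S=0
  [1] read 0x18 idx=16: raw=0x1C007 flags P=1 W=1 U=1 S=0
  → PA=0x1C2B4  (2 entries read)
#1 VA=0x2E1F864 (r,kernel):
  [0] read 0x15 idx=23: raw=0x1E007 flags P=1 W=1 U=1 S=0
  [1] read 0x1E idx=31: raw=0x21007 flags P=1 W=1 U=1 S=0
  → PA=0x21864  (2 entries read)

Access #1 PA: 0x21864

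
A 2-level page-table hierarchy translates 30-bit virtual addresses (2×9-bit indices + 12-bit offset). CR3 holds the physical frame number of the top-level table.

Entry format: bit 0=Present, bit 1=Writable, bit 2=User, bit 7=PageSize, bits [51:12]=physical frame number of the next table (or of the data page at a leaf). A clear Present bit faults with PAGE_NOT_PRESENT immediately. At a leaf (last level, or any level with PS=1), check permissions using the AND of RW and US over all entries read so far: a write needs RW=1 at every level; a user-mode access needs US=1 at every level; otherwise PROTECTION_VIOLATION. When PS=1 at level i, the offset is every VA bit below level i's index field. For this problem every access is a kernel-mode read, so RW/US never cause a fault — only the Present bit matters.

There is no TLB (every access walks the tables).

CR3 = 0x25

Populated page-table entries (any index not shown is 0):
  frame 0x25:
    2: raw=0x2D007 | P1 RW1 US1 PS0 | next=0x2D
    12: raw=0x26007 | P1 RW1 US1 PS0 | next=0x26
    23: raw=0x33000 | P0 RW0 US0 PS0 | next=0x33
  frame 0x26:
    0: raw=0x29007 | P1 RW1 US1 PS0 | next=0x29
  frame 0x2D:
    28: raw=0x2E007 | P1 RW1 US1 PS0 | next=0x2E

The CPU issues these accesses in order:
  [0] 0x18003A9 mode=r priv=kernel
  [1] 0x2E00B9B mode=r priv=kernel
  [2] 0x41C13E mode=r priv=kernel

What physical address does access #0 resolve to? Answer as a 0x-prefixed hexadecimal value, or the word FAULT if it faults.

Per-access translation:
#0 VA=0x18003A9 (r,kernel):
  L0: frame=0x25 idx=12 entry=0x26007 [P=1 RW=1 US=1 PS=0]
  L1: frame=0x26 idx=0 entry=0x29007 [P=1 RW=1 US=1 PS=0]
  ✓ 0x293A9  — 2 lookups
#1 VA=0x2E00B9B (r,kernel):
  L0: frame=0x25 idx=23 entry=0x33000 [P=0 RW=0 US=0 PS=0]
  ⇒ fault: PAGE_NOT_PRESENT  — 1 lookups
#2 VA=0x41C13E (r,kernel):
  L0: frame=0x25 idx=2 entry=0x2D007 [P=1 RW=1 US=1 PS=0]
  L1: frame=0x2D idx=28 entry=0x2E007 [P=1 RW=1 US=1 PS=0]
  ✓ 0x2E13E  — 2 lookups

Access #0 PA: 0x293A9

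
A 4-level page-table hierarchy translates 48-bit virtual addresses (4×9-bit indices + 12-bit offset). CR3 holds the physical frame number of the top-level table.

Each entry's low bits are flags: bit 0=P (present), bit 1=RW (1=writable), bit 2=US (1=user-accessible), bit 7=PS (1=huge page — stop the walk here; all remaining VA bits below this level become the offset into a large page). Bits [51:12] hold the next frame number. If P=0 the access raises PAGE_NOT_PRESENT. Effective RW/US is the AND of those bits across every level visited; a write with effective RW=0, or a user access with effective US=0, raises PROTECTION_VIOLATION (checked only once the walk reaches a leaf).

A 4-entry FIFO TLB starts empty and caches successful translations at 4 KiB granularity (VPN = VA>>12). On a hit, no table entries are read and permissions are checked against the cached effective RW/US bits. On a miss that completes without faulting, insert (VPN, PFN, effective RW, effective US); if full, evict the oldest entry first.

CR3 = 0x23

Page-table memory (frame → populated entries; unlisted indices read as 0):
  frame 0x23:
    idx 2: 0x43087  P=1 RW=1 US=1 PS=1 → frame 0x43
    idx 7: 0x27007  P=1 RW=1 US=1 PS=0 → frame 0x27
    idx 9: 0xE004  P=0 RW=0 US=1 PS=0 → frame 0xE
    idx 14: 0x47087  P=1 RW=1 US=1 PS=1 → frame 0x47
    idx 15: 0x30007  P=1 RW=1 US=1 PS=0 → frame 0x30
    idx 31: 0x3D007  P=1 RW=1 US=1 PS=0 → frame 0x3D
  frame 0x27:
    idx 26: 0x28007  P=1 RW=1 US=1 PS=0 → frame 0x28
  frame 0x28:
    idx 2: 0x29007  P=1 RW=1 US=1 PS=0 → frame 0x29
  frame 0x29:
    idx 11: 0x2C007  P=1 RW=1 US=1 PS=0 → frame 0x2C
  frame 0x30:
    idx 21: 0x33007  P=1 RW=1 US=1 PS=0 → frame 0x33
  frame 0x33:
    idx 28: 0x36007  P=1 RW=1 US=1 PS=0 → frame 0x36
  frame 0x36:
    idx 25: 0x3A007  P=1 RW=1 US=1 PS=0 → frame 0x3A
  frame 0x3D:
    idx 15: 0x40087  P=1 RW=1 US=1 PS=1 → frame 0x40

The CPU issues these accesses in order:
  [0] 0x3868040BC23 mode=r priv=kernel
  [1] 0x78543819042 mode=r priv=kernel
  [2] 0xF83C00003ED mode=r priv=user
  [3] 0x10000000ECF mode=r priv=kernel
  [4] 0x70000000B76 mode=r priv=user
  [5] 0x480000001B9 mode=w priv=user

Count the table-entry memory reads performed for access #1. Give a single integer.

Trace:
#0 VA=0x3868040BC23 (r,kernel):
  L0: frame=0x23 idx=7 entry=0x27007 [P=1 RW=1 US=1 PS=0]
  L1: frame=0x27 idx=26 entry=0x28007 [P=1 RW=1 US=1 PS=0]
  L2: frame=0x28 idx=2 entry=0x29007 [P=1 RW=1 US=1 PS=0]
  L3: frame=0x29 idx=11 entry=0x2C007 [P=1 RW=1 US=1 PS=0]
  ✓ 0x2CC23  — 4 lookups
#1 VA=0x78543819042 (r,kernel):
  L0: frame=0x23 idx=15 entry=0x30007 [P=1 RW=1 US=1 PS=0]
  L1: frame=0x30 idx=21 entry=0x33007 [P=1 RW=1 US=1 PS=0]
  L2: frame=0x33 idx=28 entry=0x36007 [P=1 RW=1 US=1 PS=0]
  L3: frame=0x36 idx=25 entry=0x3A007 [P=1 RW=1 US=1 PS=0]
  ✓ 0x3A042  — 4 lookups
#2 VA=0xF83C00003ED (r,user):
  L0: frame=0x23 idx=31 entry=0x3D007 [P=1 RW=1 US=1 PS=0]
  L1: frame=0x3D idx=15 entry=0x40087 [P=1 RW=1 US=1 PS=1]
  ✓ 0x403ED (huge @L1)  — 2 lookups
#3 VA=0x10000000ECF (r,kernel):
  L0: frame=0x23 idx=2 entry=0x43087 [P=1 RW=1 US=1 PS=1]
  ✓ 0x43ECF (huge @L0)  — 1 lookups
#4 VA=0x70000000B76 (r,user):
  L0: frame=0x23 idx=14 entry=0x47087 [P=1 RW=1 US=1 PS=1]
  ✓ 0x47B76 (huge @L0)  — 1 lookups
#5 VA=0x480000001B9 (w,user):
  L0: frame=0x23 idx=9 entry=0xE004 [P=0 RW=0 US=1 PS=0]
  → PAGE_NOT_PRESENT  (1 entries read)

Entries read for #1: 4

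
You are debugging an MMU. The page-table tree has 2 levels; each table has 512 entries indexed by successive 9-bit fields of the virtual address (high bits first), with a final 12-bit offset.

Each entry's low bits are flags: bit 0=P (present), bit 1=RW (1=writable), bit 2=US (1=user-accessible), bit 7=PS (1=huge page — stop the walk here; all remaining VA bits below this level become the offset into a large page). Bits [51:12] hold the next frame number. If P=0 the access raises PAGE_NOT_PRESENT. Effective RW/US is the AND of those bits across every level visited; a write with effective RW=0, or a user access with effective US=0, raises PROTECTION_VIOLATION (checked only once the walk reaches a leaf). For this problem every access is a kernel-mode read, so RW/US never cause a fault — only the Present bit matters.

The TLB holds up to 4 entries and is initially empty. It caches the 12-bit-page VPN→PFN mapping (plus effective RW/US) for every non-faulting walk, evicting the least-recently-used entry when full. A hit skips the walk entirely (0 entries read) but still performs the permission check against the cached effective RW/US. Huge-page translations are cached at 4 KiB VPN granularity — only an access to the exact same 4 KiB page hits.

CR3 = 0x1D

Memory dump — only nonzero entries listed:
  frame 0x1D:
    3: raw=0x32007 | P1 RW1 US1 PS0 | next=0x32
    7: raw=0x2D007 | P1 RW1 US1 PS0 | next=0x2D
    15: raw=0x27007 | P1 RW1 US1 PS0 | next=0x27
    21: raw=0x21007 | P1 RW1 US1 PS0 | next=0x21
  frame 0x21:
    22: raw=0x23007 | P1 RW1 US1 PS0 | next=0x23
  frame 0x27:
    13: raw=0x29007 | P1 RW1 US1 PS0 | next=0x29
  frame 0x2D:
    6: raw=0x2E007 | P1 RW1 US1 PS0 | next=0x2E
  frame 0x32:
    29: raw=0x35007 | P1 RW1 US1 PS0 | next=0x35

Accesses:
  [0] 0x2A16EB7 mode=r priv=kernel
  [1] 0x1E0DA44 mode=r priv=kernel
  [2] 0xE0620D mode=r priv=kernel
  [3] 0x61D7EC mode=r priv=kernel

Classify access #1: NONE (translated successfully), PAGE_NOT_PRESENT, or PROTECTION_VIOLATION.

Walk each access:
#0 VA=0x2A16EB7 (r,kernel):
  L0: frame=0x1D idx=21 entry=0x21007 [P=1 RW=1 US=1 PS=0]
  L1: frame=0x21 idx=22 entry=0x23007 [P=1 RW=1 US=1 PS=0]
  ✓ 0x23EB7  — 2 lookups
#1 VA=0x1E0DA44 (r,kernel):
  L0: frame=0x1D idx=15 entry=0x27007 [P=1 RW=1 US=1 PS=0]
  L1: frame=0x27 idx=13 entry=0x29007 [P=1 RW=1 US=1 PS=0]
  ✓ 0x29A44  — 2 lookups
#2 VA=0xE0620D (r,kernel):
  L0: frame=0x1D idx=7 entry=0x2D007 [P=1 RW=1 US=1 PS=0]
  L1: frame=0x2D idx=6 entry=0x2E007 [P=1 RW=1 US=1 PS=0]
  ✓ 0x2E20D  — 2 lookups
#3 VA=0x61D7EC (r,kernel):
  L0: frame=0x1D idx=3 entry=0x32007 [P=1 RW=1 US=1 PS=0]
  L1: frame=0x32 idx=29 entry=0x35007 [P=1 RW=1 US=1 PS=0]
  ✓ 0x357EC  — 2 lookups

Access #1 fault: NONE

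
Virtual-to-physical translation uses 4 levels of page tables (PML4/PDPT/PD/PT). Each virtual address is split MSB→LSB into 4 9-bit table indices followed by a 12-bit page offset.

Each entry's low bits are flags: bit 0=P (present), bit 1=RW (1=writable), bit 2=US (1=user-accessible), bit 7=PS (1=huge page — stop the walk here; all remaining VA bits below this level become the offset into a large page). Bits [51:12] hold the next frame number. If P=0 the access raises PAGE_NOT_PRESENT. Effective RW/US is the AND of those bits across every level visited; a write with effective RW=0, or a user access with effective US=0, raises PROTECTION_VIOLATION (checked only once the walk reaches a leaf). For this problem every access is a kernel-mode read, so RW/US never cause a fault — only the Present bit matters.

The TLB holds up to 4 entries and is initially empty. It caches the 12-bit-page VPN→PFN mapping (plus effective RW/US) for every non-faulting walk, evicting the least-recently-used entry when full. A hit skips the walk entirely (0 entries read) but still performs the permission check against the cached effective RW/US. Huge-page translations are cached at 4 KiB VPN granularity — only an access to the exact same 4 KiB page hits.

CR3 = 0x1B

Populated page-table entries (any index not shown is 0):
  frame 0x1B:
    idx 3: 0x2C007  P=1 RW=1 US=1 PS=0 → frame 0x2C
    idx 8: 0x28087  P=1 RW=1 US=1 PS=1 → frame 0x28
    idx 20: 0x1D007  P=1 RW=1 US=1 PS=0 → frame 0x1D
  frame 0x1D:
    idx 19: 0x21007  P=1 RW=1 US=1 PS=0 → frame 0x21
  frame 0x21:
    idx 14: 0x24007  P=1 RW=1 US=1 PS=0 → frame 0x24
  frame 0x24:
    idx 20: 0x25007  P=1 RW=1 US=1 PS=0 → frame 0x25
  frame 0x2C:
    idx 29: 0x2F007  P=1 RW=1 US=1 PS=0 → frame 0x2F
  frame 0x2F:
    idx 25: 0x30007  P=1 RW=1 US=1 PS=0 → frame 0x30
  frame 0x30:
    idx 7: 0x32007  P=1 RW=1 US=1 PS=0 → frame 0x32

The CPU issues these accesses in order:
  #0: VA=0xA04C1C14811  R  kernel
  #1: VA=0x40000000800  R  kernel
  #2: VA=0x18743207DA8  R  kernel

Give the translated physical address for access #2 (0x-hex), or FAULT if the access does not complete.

Per-access translation:
#0 VA=0xA04C1C14811 (r,kernel):
  L0: frame=0x1B idx=20 entry=0x1D007 [P=1 RW=1 US=1 PS=0]
  L1: frame=0x1D idx=19 entry=0x21007 [P=1 RW=1 US=1 PS=0]
  L2: frame=0x21 idx=14 entry=0x24007 [P=1 RW=1 US=1 PS=0]
  L3: frame=0x24 idx=20 entry=0x25007 [P=1 RW=1 US=1 PS=0]
  ✓ 0x25811  — 4 lookups
#1 VA=0x40000000800 (r,kernel):
  L0: frame=0x1B idx=8 entry=0x28087 [P=1 RW=1 US=1 PS=1]
  ✓ 0x28800 (huge @L0)  — 1 lookups
#2 VA=0x18743207DA8 (r,kernel):
  L0: frame=0x1B idx=3 entry=0x2C007 [P=1 RW=1 US=1 PS=0]
  L1: frame=0x2C idx=29 entry=0x2F007 [P=1 RW=1 US=1 PS=0]
  L2: frame=0x2F idx=25 entry=0x30007 [P=1 RW=1 US=1 PS=0]
  L3: frame=0x30 idx=7 entry=0x32007 [P=1 RW=1 US=1 PS=0]
  ✓ 0x32DA8  — 4 lookups

Access #2 PA: 0x32DA8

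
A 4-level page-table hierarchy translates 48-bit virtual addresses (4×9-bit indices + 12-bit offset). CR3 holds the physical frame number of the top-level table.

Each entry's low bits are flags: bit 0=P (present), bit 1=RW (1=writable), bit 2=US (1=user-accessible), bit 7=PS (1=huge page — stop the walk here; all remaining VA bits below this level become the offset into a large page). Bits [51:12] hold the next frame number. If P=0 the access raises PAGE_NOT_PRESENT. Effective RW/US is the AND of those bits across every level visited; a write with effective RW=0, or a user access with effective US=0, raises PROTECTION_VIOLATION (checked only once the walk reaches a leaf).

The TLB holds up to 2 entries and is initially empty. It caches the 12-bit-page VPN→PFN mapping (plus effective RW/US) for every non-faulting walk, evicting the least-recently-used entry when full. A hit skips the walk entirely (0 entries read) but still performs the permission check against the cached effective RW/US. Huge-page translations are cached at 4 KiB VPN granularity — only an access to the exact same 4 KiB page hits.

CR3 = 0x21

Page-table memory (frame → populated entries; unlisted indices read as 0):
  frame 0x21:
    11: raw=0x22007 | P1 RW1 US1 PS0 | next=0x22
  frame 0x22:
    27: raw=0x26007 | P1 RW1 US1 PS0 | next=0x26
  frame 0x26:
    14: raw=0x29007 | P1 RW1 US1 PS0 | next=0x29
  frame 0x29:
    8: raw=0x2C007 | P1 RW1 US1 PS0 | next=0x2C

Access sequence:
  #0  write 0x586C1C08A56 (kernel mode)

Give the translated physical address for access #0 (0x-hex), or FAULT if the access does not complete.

Trace:
#0 VA=0x586C1C08A56 (w,kernel):
  L0: frame=0x21 idx=11 entry=0x22007 [P=1 RW=1 US=1 PS=0]
  L1: frame=0x22 idx=27 entry=0x26007 [P=1 RW=1 US=1 PS=0]
  L2: frame=0x26 idx=14 entry=0x29007 [P=1 RW=1 US=1 PS=0]
  L3: frame=0x29 idx=8 entry=0x2C007 [P=1 RW=1 US=1 PS=0]
  → PA=0x2CA56  (4 entries read)

Access #0 PA: 0x2CA56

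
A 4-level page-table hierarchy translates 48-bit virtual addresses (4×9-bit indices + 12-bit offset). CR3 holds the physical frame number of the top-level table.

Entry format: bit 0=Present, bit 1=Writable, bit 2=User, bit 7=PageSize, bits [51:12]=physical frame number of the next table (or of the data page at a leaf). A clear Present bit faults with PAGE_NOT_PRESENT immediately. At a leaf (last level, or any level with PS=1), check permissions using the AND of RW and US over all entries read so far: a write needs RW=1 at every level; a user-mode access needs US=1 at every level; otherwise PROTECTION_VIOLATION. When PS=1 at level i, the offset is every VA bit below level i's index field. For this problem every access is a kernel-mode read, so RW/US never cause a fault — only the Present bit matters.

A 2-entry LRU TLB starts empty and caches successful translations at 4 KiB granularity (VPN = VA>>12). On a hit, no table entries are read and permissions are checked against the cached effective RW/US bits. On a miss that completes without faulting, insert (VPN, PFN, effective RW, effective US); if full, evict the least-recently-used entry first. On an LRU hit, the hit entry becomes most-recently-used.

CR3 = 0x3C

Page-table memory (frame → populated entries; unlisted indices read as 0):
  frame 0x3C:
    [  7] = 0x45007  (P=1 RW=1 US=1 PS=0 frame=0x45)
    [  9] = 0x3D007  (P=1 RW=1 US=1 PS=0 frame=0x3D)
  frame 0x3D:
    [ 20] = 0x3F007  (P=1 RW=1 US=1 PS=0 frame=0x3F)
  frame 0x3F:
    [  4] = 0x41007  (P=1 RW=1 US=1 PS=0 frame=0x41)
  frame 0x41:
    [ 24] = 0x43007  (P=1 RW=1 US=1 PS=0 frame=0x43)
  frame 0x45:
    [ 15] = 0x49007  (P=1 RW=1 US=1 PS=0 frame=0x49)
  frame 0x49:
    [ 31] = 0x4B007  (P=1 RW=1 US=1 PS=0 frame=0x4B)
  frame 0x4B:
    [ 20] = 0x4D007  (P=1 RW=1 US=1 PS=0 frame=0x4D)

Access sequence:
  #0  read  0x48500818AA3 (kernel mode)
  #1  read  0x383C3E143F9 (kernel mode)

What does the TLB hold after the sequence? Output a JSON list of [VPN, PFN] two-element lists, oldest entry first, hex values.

Walk each access:
#0 VA=0x48500818AA3 (r,kernel):
  lvl0: tbl 0x3C, slot 9 ⇒ 0x3D007 (P1/RW1/US1/PS0)
  lvl1: tbl 0x3D, slot 20 ⇒ 0x3F007 (P1/RW1/US1/PS0)
  lvl2: tbl 0x3F, slot 4 ⇒ 0x41007 (P1/RW1/US1/PS0)
  lvl3: tbl 0x41, slot 24 ⇒ 0x43007 (P1/RW1/US1/PS0)
  ✓ 0x43AA3  — 4 lookups
#1 VA=0x383C3E143F9 (r,kernel):
  lvl0: tbl 0x3C, slot 7 ⇒ 0x45007 (P1/RW1/US1/PS0)
  lvl1: tbl 0x45, slot 15 ⇒ 0x49007 (P1/RW1/US1/PS0)
  lvl2: tbl 0x49, slot 31 ⇒ 0x4B007 (P1/RW1/US1/PS0)
  lvl3: tbl 0x4B, slot 20 ⇒ 0x4D007 (P1/RW1/US1/PS0)
  ✓ 0x4D3F9  — 4 lookups

TLB: [["0x48500818", "0x43"], ["0x383C3E14", "0x4D"]]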